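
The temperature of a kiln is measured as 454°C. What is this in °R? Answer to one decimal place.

1308.9°R

In Rankine: 454.0000 × 1.8 + 491.67 = 1308.9°R.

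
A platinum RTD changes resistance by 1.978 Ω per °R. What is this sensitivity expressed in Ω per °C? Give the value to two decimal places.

Since only a temperature interval is involved, the additive offset between the scales drops out.
A change of 1°C is a change of 1.8°R, so per °C the value is 1.978 × 1.8 = 3.56.

3.56 Ω per °C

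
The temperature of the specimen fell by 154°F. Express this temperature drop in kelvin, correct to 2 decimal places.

Only the scale ratio 5/9 matters for a change in temperature.
154 × 5/9 = 85.56.

85.56 K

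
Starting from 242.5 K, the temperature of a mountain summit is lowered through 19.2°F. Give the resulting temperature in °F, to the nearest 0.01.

-42.37°F

Initial temperature in Celsius: 242.5 - 273.15 = -30.6500°C.
The 19.2°F change is an interval, so only the factor 5/9 applies: -19.2 × 5/9 = -10.6667°C.
Final Celsius temperature: -30.6500 - 10.6667 = -41.3167°C.
In Fahrenheit: -41.3167 × 1.8 + 32 = -42.37°F.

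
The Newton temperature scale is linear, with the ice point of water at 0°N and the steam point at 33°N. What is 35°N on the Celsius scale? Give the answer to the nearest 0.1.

Linear interpolation between the fixed points: C = (35 - 0) × 100 / (33 - 0) = 106.0606°C.

106.1°C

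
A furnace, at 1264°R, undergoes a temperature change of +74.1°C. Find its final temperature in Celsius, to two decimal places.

503.17°C

Initial temperature in Celsius: (1264 - 491.67) × 5/9 = 429.0722°C.
Final Celsius temperature: 429.0722 + 74.1000 = 503.1722°C.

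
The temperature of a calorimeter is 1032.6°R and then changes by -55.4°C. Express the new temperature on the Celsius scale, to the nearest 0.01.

Initial temperature in Celsius: (1032.6 - 491.67) × 5/9 = 300.5167°C.
Final Celsius temperature: 300.5167 - 55.4000 = 245.1167°C.

245.12°C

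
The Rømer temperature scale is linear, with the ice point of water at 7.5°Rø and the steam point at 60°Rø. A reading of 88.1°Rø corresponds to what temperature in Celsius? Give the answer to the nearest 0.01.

153.52°C

Linear interpolation between the fixed points: C = (88.1 - 7.5) × 100 / (60 - 7.5) = 153.5238°C.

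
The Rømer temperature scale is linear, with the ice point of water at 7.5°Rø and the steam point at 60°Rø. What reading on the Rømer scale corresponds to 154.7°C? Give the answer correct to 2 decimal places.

88.72°Rø

Linearly onto the Rømer scale: 7.5 + (154.7000 / 100) × (60 - 7.5) = 88.72°Rø.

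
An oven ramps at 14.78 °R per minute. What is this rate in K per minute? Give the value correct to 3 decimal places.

Since only a temperature interval is involved, the additive offset between the scales drops out.
A change of 1°R is a change of 5/9 K, so 14.78 × 5/9 = 8.211.

8.211 K/minute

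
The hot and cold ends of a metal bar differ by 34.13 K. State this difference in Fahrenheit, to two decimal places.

An interval of 1 K corresponds to 1.8°F.
34.13 × 1.8 = 61.43.

61.43°F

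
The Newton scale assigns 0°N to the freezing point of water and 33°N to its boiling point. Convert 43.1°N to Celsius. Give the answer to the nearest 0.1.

130.6°C

Linear interpolation between the fixed points: C = (43.1 - 0) × 100 / (33 - 0) = 130.6061°C.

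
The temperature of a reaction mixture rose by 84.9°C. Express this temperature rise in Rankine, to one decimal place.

152.8°R

An interval of 1°C corresponds to 1.8°R.
84.9 × 1.8 = 152.8.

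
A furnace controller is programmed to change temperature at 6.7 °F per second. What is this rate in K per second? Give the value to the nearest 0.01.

The quantity depends on a temperature interval, so only the ratio of degree sizes applies; the offset between the scales is irrelevant.
A change of 1°F is a change of 5/9 K, so 6.7 × 5/9 = 3.72.

3.72 K/second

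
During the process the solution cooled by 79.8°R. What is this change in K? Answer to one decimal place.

44.3 K

For a temperature interval the offset drops out; only the factor 5/9 applies.
79.8 × 5/9 = 44.3.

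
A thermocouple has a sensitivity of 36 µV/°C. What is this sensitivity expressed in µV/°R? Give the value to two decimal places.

20.00 µV/°R

The quantity depends on a temperature interval, so only the ratio of degree sizes applies; the offset between the scales is irrelevant.
A change of 1°R is a change of 5/9°C, so per °R the value is 36 × 5/9 = 20.00.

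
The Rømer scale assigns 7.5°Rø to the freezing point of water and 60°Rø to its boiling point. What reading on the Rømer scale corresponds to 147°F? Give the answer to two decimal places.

41.04°Rø

First in Celsius: (147 - 32) × 5/9 = 63.8889°C.
Linearly onto the Rømer scale: 7.5 + (63.8889 / 100) × (60 - 7.5) = 41.04°Rø.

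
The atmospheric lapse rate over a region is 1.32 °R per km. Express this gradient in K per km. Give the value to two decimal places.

0.73 K/km

The quantity depends on a temperature interval, so only the ratio of degree sizes applies; the offset between the scales is irrelevant.
A change of 1°R is a change of 5/9 K, so 1.32 × 5/9 = 0.73.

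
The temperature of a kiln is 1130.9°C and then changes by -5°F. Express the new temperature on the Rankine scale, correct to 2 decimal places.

2522.29°R

The 5°F change is an interval, so only the factor 5/9 applies: -5 × 5/9 = -2.7778°C.
Final Celsius temperature: 1130.9000 - 2.7778 = 1128.1222°C.
In Rankine: 1128.1222 × 1.8 + 491.67 = 2522.29°R.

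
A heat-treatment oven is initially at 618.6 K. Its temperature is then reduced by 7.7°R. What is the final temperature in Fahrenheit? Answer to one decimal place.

Initial temperature in Celsius: 618.6 - 273.15 = 345.4500°C.
The 7.7°R change is an interval, so only the factor 5/9 applies: -7.7 × 5/9 = -4.2778°C.
Final Celsius temperature: 345.4500 - 4.2778 = 341.1722°C.
In Fahrenheit: 341.1722 × 1.8 + 32 = 646.1°F.

646.1°F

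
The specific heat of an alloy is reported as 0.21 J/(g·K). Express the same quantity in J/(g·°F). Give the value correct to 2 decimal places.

The quantity depends on a temperature interval, so only the ratio of degree sizes applies; the offset between the scales is irrelevant.
A change of 1°F is a change of 5/9 K, so per °F the value is 0.21 × 5/9 = 0.12.

0.12 J/(g·°F)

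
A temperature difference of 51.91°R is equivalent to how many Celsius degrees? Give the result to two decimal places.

28.84°C

An interval of 1°R corresponds to 5/9°C.
51.91 × 5/9 = 28.84.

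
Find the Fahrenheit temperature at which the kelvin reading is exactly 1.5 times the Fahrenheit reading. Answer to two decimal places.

Let F be the Fahrenheit reading. The kelvin reading is K = 5/9·F + 255.372.
Require K = 1.5·F: 5/9·F + 255.372 = 1.5·F.
(-17/18)·F = -255.372  ⇒  F = 270.39.

270.39°F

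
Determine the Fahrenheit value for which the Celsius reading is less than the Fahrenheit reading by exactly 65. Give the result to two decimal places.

106.25°F

Let F be the Fahrenheit reading. The Celsius reading is C = 5/9·F - 17.7778.
Require C - F = -65: (-4/9)·F - 17.7778 = -65.
F = (-65 + 17.7778) / (-4/9) = 106.25.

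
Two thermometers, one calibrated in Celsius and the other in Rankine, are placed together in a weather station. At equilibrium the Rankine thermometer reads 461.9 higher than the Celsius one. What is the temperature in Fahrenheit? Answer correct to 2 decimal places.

Let x be the Celsius reading; then the Rankine reading is 1.8·x + 491.67.
(1.8·x + 491.67) - x = 461.9  ⇒  (0.8)·x = -29.77  ⇒  x = -37.2125°C.
In Fahrenheit: -37.2125 × 1.8 + 32 = -34.98°F.

-34.98°F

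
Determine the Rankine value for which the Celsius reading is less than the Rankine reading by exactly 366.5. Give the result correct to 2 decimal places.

210.04°R

Let R be the Rankine reading. The Celsius reading is C = 5/9·R - 273.15.
Require C - R = -366.5: (-4/9)·R - 273.15 = -366.5.
R = (-366.5 + 273.15) / (-4/9) = 210.04.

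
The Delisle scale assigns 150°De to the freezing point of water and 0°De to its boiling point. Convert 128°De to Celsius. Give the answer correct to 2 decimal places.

14.67°C

Linear interpolation between the fixed points: C = (128 - 150) × 100 / (0 - 150) = 14.6667°C.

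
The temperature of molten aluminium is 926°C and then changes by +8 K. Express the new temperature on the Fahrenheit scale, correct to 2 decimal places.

1713.20°F

The 8 K change is an interval; Kelvin and Celsius degrees are the same size, so ΔC = +8°C.
Final Celsius temperature: 926.0000 + 8.0000 = 934.0000°C.
In Fahrenheit: 934.0000 × 1.8 + 32 = 1713.20°F.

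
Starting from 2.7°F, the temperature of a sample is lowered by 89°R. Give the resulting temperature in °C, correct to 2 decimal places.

-65.72°C

Initial temperature in Celsius: (2.7 - 32) × 5/9 = -16.2778°C.
The 89°R change is an interval, so only the factor 5/9 applies: -89 × 5/9 = -49.4444°C.
Final Celsius temperature: -16.2778 - 49.4444 = -65.7222°C.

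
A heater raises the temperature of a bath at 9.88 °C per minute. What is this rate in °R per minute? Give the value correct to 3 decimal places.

The quantity depends on a temperature interval, so only the ratio of degree sizes applies; the offset between the scales is irrelevant.
A change of 1°C is a change of 1.8°R, so 9.88 × 1.8 = 17.784.

17.784 °R/minute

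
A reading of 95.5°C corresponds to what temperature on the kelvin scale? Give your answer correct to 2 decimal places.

In kelvin: 95.5000 + 273.15 = 368.65 K.

368.65 K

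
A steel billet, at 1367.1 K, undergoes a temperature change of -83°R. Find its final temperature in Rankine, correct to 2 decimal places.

2377.78°R

Initial temperature in Celsius: 1367.1 - 273.15 = 1093.9500°C.
The 83°R change is an interval, so only the factor 5/9 applies: -83 × 5/9 = -46.1111°C.
Final Celsius temperature: 1093.9500 - 46.1111 = 1047.8389°C.
In Rankine: 1047.8389 × 1.8 + 491.67 = 2377.78°R.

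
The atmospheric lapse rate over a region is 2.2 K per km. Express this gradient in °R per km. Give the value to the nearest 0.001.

The quantity depends on a temperature interval, so only the ratio of degree sizes applies; the offset between the scales is irrelevant.
A change of 1 K is a change of 1.8°R, so 2.2 × 1.8 = 3.960.

3.960 °R/km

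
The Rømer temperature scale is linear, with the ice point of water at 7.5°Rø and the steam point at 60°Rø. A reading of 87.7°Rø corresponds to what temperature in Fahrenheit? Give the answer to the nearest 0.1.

Linear interpolation between the fixed points: C = (87.7 - 7.5) × 100 / (60 - 7.5) = 152.7619°C.
Then 152.7619 × 1.8 + 32 = 307.0°F.

307.0°F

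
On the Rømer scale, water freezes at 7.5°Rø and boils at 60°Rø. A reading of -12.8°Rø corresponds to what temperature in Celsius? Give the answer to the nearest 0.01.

-38.67°C

Linear interpolation between the fixed points: C = (-12.8 - 7.5) × 100 / (60 - 7.5) = -38.6667°C.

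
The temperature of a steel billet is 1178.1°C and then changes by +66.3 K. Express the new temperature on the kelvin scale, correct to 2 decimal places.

The 66.3 K change is an interval; Kelvin and Celsius degrees are the same size, so ΔC = +66.3°C.
Final Celsius temperature: 1178.1000 + 66.3000 = 1244.4000°C.
In kelvin: 1244.4000 + 273.15 = 1517.55 K.

1517.55 K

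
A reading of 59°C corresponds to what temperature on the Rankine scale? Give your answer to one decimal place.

In Rankine: 59.0000 × 1.8 + 491.67 = 597.9°R.

597.9°R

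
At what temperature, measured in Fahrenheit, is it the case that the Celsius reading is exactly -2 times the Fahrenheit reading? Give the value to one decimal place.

7.0°F

Let F be the Fahrenheit reading. The Celsius reading is C = 5/9·F - 17.7778.
Require C = -2·F: 5/9·F - 17.7778 = -2·F.
(23/9)·F = 17.7778  ⇒  F = 7.0.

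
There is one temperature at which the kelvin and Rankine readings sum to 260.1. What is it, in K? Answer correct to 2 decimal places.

Let K be the kelvin reading. The Rankine reading is R = 1.8·K.
Require K + R = 260.1: (2.8)·K = 260.1.
K = (260.1) / (2.8) = 92.89.

92.89 K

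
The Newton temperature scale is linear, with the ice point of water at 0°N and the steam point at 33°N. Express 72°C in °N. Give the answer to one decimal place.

Linearly onto the Newton scale: 0 + (72.0000 / 100) × (33 - 0) = 23.8°N.

23.8°N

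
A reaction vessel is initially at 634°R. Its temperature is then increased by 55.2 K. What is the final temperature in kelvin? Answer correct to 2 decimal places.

407.42 K

Initial temperature in Celsius: (634 - 491.67) × 5/9 = 79.0722°C.
The 55.2 K change is an interval; Kelvin and Celsius degrees are the same size, so ΔC = +55.2°C.
Final Celsius temperature: 79.0722 + 55.2000 = 134.2722°C.
In kelvin: 134.2722 + 273.15 = 407.42 K.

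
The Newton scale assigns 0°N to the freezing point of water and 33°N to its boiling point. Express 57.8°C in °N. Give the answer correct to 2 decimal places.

Linearly onto the Newton scale: 0 + (57.8000 / 100) × (33 - 0) = 19.07°N.

19.07°N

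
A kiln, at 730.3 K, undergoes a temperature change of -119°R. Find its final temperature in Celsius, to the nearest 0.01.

Initial temperature in Celsius: 730.3 - 273.15 = 457.1500°C.
The 119°R change is an interval, so only the factor 5/9 applies: -119 × 5/9 = -66.1111°C.
Final Celsius temperature: 457.1500 - 66.1111 = 391.0389°C.

391.04°C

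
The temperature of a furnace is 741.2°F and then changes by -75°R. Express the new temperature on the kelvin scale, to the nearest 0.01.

625.48 K

Initial temperature in Celsius: (741.2 - 32) × 5/9 = 394.0000°C.
The 75°R change is an interval, so only the factor 5/9 applies: -75 × 5/9 = -41.6667°C.
Final Celsius temperature: 394.0000 - 41.6667 = 352.3333°C.
In kelvin: 352.3333 + 273.15 = 625.48 K.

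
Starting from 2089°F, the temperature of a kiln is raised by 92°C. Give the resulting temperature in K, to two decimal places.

1507.93 K

Initial temperature in Celsius: (2089 - 32) × 5/9 = 1142.7778°C.
Final Celsius temperature: 1142.7778 + 92.0000 = 1234.7778°C.
In kelvin: 1234.7778 + 273.15 = 1507.93 K.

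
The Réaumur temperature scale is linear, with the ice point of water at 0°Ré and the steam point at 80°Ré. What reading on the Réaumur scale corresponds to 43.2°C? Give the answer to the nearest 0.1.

34.6°Ré

Linearly onto the Réaumur scale: 0 + (43.2000 / 100) × (80 - 0) = 34.6°Ré.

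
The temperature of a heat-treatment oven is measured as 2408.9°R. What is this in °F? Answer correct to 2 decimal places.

In Celsius: (2408.9 - 491.67) × 5/9 = 1065.1278°C.
In Fahrenheit: 1065.1278 × 1.8 + 32 = 1949.23°F.

1949.23°F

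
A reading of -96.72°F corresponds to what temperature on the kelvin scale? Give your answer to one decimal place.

201.6 K

In Celsius: (-96.72 - 32) × 5/9 = -71.5111°C.
In kelvin: -71.5111 + 273.15 = 201.6 K.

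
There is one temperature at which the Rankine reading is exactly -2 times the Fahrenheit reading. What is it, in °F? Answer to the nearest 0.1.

-153.2°F

Let F be the Fahrenheit reading. The Rankine reading is R = 1·F + 459.67.
Require R = -2·F: 1·F + 459.67 = -2·F.
(3)·F = -459.67  ⇒  F = -153.2.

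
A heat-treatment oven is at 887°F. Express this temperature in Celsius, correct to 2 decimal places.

475.00°C

In Celsius: (887 - 32) × 5/9 = 475.0000°C.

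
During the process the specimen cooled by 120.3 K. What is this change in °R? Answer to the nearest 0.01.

216.54°R

Only the scale ratio 1.8 matters for a change in temperature.
120.3 × 1.8 = 216.54.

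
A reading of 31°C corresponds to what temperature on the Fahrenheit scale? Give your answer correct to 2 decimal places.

87.80°F

In Fahrenheit: 31.0000 × 1.8 + 32 = 87.80°F.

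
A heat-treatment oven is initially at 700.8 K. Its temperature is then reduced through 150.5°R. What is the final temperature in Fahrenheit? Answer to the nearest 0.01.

651.27°F

Initial temperature in Celsius: 700.8 - 273.15 = 427.6500°C.
The 150.5°R change is an interval, so only the factor 5/9 applies: -150.5 × 5/9 = -83.6111°C.
Final Celsius temperature: 427.6500 - 83.6111 = 344.0389°C.
In Fahrenheit: 344.0389 × 1.8 + 32 = 651.27°F.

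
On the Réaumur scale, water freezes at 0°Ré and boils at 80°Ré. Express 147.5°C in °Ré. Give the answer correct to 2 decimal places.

Linearly onto the Réaumur scale: 0 + (147.5000 / 100) × (80 - 0) = 118.00°Ré.

118.00°Ré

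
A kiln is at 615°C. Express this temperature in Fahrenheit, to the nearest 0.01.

1139.00°F

In Fahrenheit: 615.0000 × 1.8 + 32 = 1139.00°F.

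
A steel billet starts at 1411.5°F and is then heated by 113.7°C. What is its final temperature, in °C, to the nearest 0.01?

880.09°C

Initial temperature in Celsius: (1411.5 - 32) × 5/9 = 766.3889°C.
Final Celsius temperature: 766.3889 + 113.7000 = 880.0889°C.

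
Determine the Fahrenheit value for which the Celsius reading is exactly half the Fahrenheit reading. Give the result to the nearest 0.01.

320.00°F

Let F be the Fahrenheit reading. The Celsius reading is C = 5/9·F - 17.7778.
Require C = 0.5·F: 5/9·F - 17.7778 = 0.5·F.
(1/18)·F = 17.7778  ⇒  F = 320.00.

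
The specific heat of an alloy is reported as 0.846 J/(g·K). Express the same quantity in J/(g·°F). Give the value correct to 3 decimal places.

Since only a temperature interval is involved, the additive offset between the scales drops out.
A change of 1°F is a change of 5/9 K, so per °F the value is 0.846 × 5/9 = 0.470.

0.470 J/(g·°F)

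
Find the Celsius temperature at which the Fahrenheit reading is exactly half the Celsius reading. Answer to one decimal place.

Let C be the Celsius reading. The Fahrenheit reading is F = 1.8·C + 32.
Require F = 0.5·C: 1.8·C + 32 = 0.5·C.
(1.3)·C = -32  ⇒  C = -24.6.

-24.6°C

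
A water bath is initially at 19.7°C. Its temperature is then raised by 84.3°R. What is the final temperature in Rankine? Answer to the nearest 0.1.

The 84.3°R change is an interval, so only the factor 5/9 applies: +84.3 × 5/9 = +46.8333°C.
Final Celsius temperature: 19.7000 + 46.8333 = 66.5333°C.
In Rankine: 66.5333 × 1.8 + 491.67 = 611.4°R.

611.4°R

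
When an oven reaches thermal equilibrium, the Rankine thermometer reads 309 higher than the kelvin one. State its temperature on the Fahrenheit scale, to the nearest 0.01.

235.58°F

Let x be the kelvin reading; then the Rankine reading is 1.8·x.
(1.8·x) - x = 309  ⇒  (0.8)·x = 309  ⇒  x = 386.2500 K.
In Celsius: 386.25 - 273.15 = 113.1000°C.
In Fahrenheit: 113.1000 × 1.8 + 32 = 235.58°F.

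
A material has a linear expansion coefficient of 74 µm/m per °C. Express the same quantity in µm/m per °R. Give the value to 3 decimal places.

The quantity depends on a temperature interval, so only the ratio of degree sizes applies; the offset between the scales is irrelevant.
A change of 1°R is a change of 5/9°C, so per °R the value is 74 × 5/9 = 41.111.

41.111 µm/m per °R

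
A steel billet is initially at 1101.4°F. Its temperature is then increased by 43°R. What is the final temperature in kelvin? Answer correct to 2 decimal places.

Initial temperature in Celsius: (1101.4 - 32) × 5/9 = 594.1111°C.
The 43°R change is an interval, so only the factor 5/9 applies: +43 × 5/9 = +23.8889°C.
Final Celsius temperature: 594.1111 + 23.8889 = 618.0000°C.
In kelvin: 618.0000 + 273.15 = 891.15 K.

891.15 K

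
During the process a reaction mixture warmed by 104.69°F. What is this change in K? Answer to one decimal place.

For a temperature interval the offset drops out; only the factor 5/9 applies.
104.69 × 5/9 = 58.2.

58.2 K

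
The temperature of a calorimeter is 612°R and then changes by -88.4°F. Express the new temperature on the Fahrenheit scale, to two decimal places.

63.93°F

Initial temperature in Celsius: (612 - 491.67) × 5/9 = 66.8500°C.
The 88.4°F change is an interval, so only the factor 5/9 applies: -88.4 × 5/9 = -49.1111°C.
Final Celsius temperature: 66.8500 - 49.1111 = 17.7389°C.
In Fahrenheit: 17.7389 × 1.8 + 32 = 63.93°F.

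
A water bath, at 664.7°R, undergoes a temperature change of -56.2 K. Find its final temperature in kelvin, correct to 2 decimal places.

313.08 K

Initial temperature in Celsius: (664.7 - 491.67) × 5/9 = 96.1278°C.
The 56.2 K change is an interval; Kelvin and Celsius degrees are the same size, so ΔC = -56.2°C.
Final Celsius temperature: 96.1278 - 56.2000 = 39.9278°C.
In kelvin: 39.9278 + 273.15 = 313.08 K.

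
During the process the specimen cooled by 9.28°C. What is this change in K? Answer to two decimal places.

Celsius and kelvin degrees are the same size, so the interval is unchanged: 9.28.

9.28 K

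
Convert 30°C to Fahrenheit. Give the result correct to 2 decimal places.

86.00°F

In Fahrenheit: 30.0000 × 1.8 + 32 = 86.00°F.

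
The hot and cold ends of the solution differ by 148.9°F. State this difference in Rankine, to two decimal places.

Fahrenheit and Rankine degrees are the same size, so the interval is unchanged: 148.90.

148.90°R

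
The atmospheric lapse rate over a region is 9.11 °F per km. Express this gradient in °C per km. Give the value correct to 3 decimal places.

5.061 °C/km

The quantity depends on a temperature interval, so only the ratio of degree sizes applies; the offset between the scales is irrelevant.
A change of 1°F is a change of 5/9°C, so 9.11 × 5/9 = 5.061.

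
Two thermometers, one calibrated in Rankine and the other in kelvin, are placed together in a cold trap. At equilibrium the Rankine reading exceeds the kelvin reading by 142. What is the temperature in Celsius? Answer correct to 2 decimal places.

Let x be the Rankine reading; then the kelvin reading is 5/9·x.
(5/9·x) - x = -142  ⇒  (-4/9)·x = -142  ⇒  x = 319.5000°R.
In Celsius: (319.5 - 491.67) × 5/9 = -95.65°C.

-95.65°C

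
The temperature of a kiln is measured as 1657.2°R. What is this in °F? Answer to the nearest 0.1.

1197.5°F

In Celsius: (1657.2 - 491.67) × 5/9 = 647.5167°C.
In Fahrenheit: 647.5167 × 1.8 + 32 = 1197.5°F.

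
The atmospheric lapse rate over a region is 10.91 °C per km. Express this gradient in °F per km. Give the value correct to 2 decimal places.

Since only a temperature interval is involved, the additive offset between the scales drops out.
A change of 1°C is a change of 1.8°F, so 10.91 × 1.8 = 19.64.

19.64 °F/km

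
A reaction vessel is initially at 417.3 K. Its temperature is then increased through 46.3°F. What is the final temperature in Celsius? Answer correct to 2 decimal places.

Initial temperature in Celsius: 417.3 - 273.15 = 144.1500°C.
The 46.3°F change is an interval, so only the factor 5/9 applies: +46.3 × 5/9 = +25.7222°C.
Final Celsius temperature: 144.1500 + 25.7222 = 169.8722°C.

169.87°C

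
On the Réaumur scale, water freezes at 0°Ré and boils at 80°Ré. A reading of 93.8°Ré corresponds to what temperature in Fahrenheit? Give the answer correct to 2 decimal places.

243.05°F

Linear interpolation between the fixed points: C = (93.8 - 0) × 100 / (80 - 0) = 117.2500°C.
Then 117.2500 × 1.8 + 32 = 243.05°F.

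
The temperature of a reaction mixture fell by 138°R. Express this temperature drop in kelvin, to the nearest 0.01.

76.67 K

Only the scale ratio 5/9 matters for a change in temperature.
138 × 5/9 = 76.67.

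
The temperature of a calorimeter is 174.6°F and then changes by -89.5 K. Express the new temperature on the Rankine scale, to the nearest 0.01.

473.17°R

Initial temperature in Celsius: (174.6 - 32) × 5/9 = 79.2222°C.
The 89.5 K change is an interval; Kelvin and Celsius degrees are the same size, so ΔC = -89.5°C.
Final Celsius temperature: 79.2222 - 89.5000 = -10.2778°C.
In Rankine: -10.2778 × 1.8 + 491.67 = 473.17°R.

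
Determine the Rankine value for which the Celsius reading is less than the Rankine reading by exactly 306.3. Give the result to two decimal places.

Let R be the Rankine reading. The Celsius reading is C = 5/9·R - 273.15.
Require C - R = -306.3: (-4/9)·R - 273.15 = -306.3.
R = (-306.3 + 273.15) / (-4/9) = 74.59.

74.59°R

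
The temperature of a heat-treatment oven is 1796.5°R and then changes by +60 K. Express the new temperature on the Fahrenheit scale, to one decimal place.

1444.8°F

Initial temperature in Celsius: (1796.5 - 491.67) × 5/9 = 724.9056°C.
The 60 K change is an interval; Kelvin and Celsius degrees are the same size, so ΔC = +60°C.
Final Celsius temperature: 724.9056 + 60.0000 = 784.9056°C.
In Fahrenheit: 784.9056 × 1.8 + 32 = 1444.8°F.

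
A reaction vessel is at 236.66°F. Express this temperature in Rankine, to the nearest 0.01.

696.33°R

In Celsius: (236.66 - 32) × 5/9 = 113.7000°C.
In Rankine: 113.7000 × 1.8 + 491.67 = 696.33°R.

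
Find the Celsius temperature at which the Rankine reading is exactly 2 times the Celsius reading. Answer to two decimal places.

Let C be the Celsius reading. The Rankine reading is R = 1.8·C + 491.67.
Require R = 2·C: 1.8·C + 491.67 = 2·C.
(-0.2)·C = -491.67  ⇒  C = 2458.35.

2458.35°C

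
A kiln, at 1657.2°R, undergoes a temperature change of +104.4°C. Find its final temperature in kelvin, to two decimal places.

Initial temperature in Celsius: (1657.2 - 491.67) × 5/9 = 647.5167°C.
Final Celsius temperature: 647.5167 + 104.4000 = 751.9167°C.
In kelvin: 751.9167 + 273.15 = 1025.07 K.

1025.07 K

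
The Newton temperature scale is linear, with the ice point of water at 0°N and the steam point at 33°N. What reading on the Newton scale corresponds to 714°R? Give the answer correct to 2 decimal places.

First in Celsius: (714 - 491.67) × 5/9 = 123.5167°C.
Linearly onto the Newton scale: 0 + (123.5167 / 100) × (33 - 0) = 40.76°N.

40.76°N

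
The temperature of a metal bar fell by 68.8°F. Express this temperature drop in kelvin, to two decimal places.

38.22 K

For a temperature interval the offset drops out; only the factor 5/9 applies.
68.8 × 5/9 = 38.22.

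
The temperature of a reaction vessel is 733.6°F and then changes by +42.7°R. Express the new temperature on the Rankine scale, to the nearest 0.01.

Initial temperature in Celsius: (733.6 - 32) × 5/9 = 389.7778°C.
The 42.7°R change is an interval, so only the factor 5/9 applies: +42.7 × 5/9 = +23.7222°C.
Final Celsius temperature: 389.7778 + 23.7222 = 413.5000°C.
In Rankine: 413.5000 × 1.8 + 491.67 = 1235.97°R.

1235.97°R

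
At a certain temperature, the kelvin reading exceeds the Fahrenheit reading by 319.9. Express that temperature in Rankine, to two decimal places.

314.48°R

Let x be the kelvin reading; then the Fahrenheit reading is 1.8·x - 459.67.
(1.8·x - 459.67) - x = -319.9  ⇒  (0.8)·x = 139.77  ⇒  x = 174.7125 K.
In Celsius: 174.7125 - 273.15 = -98.4375°C.
In Rankine: -98.4375 × 1.8 + 491.67 = 314.48°R.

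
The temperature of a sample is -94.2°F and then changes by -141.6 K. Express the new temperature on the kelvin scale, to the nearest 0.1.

61.4 K

Initial temperature in Celsius: (-94.2 - 32) × 5/9 = -70.1111°C.
The 141.6 K change is an interval; Kelvin and Celsius degrees are the same size, so ΔC = -141.6°C.
Final Celsius temperature: -70.1111 - 141.6000 = -211.7111°C.
In kelvin: -211.7111 + 273.15 = 61.4 K.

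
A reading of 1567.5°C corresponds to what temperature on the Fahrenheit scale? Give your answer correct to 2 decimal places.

In Fahrenheit: 1567.5000 × 1.8 + 32 = 2853.50°F.

2853.50°F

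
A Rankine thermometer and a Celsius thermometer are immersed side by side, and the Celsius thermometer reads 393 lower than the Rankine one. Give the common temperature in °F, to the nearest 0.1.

Let x be the Rankine reading; then the Celsius reading is 5/9·x - 273.15.
(5/9·x - 273.15) - x = -393  ⇒  (-4/9)·x = -119.85  ⇒  x = 269.6625°R.
In Celsius: (269.6625 - 491.67) × 5/9 = -123.3375°C.
In Fahrenheit: -123.3375 × 1.8 + 32 = -190.0°F.

-190.0°F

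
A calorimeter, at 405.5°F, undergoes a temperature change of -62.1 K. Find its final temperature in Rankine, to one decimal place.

Initial temperature in Celsius: (405.5 - 32) × 5/9 = 207.5000°C.
The 62.1 K change is an interval; Kelvin and Celsius degrees are the same size, so ΔC = -62.1°C.
Final Celsius temperature: 207.5000 - 62.1000 = 145.4000°C.
In Rankine: 145.4000 × 1.8 + 491.67 = 753.4°R.

753.4°R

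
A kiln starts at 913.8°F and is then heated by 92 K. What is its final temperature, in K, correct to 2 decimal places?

Initial temperature in Celsius: (913.8 - 32) × 5/9 = 489.8889°C.
The 92 K change is an interval; Kelvin and Celsius degrees are the same size, so ΔC = +92°C.
Final Celsius temperature: 489.8889 + 92.0000 = 581.8889°C.
In kelvin: 581.8889 + 273.15 = 855.04 K.

855.04 K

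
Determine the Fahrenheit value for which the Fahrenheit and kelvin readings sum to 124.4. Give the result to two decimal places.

Let F be the Fahrenheit reading. The kelvin reading is K = 5/9·F + 255.372.
Require F + K = 124.4: (14/9)·F + 255.372 = 124.4.
F = (124.4 - 255.372) / (14/9) = -84.20.

-84.20°F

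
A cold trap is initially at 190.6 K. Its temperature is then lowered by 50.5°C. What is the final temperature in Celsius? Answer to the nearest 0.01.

-133.05°C

Initial temperature in Celsius: 190.6 - 273.15 = -82.5500°C.
Final Celsius temperature: -82.5500 - 50.5000 = -133.0500°C.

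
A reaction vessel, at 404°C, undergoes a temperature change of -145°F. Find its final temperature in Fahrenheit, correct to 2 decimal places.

The 145°F change is an interval, so only the factor 5/9 applies: -145 × 5/9 = -80.5556°C.
Final Celsius temperature: 404.0000 - 80.5556 = 323.4444°C.
In Fahrenheit: 323.4444 × 1.8 + 32 = 614.20°F.

614.20°F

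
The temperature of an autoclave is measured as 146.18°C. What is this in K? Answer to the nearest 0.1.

419.3 K

In kelvin: 146.1800 + 273.15 = 419.3 K.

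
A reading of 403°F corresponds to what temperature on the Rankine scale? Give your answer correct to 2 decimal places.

862.67°R

In Celsius: (403 - 32) × 5/9 = 206.1111°C.
In Rankine: 206.1111 × 1.8 + 491.67 = 862.67°R.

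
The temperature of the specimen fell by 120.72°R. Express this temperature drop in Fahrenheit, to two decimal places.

Rankine and Fahrenheit degrees are the same size, so the interval is unchanged: 120.72.

120.72°F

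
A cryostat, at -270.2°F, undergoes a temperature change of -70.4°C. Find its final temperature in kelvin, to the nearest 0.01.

Initial temperature in Celsius: (-270.2 - 32) × 5/9 = -167.8889°C.
Final Celsius temperature: -167.8889 - 70.4000 = -238.2889°C.
In kelvin: -238.2889 + 273.15 = 34.86 K.

34.86 K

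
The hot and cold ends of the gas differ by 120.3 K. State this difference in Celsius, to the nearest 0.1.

120.3°C

Kelvin and Celsius degrees are the same size, so the interval is unchanged: 120.3.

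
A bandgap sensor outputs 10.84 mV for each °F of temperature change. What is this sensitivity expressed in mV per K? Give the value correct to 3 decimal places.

The quantity depends on a temperature interval, so only the ratio of degree sizes applies; the offset between the scales is irrelevant.
A change of 1 K is a change of 1.8°F, so per K the value is 10.84 × 1.8 = 19.512.

19.512 mV per K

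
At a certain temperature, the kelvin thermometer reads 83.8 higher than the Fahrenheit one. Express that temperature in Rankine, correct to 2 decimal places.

845.71°R

Let x be the Fahrenheit reading; then the kelvin reading is 5/9·x + 255.372.
(5/9·x + 255.372) - x = 83.8  ⇒  (-4/9)·x = -171.572  ⇒  x = 386.0375°F.
In Celsius: (386.0375 - 32) × 5/9 = 196.6875°C.
In Rankine: 196.6875 × 1.8 + 491.67 = 845.71°R.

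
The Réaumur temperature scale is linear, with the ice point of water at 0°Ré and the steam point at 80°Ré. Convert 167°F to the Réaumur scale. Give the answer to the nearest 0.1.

60.0°Ré

First in Celsius: (167 - 32) × 5/9 = 75.0000°C.
Linearly onto the Réaumur scale: 0 + (75.0000 / 100) × (80 - 0) = 60.0°Ré.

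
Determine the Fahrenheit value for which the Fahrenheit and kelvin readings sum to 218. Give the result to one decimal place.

Let F be the Fahrenheit reading. The kelvin reading is K = 5/9·F + 255.372.
Require F + K = 218: (14/9)·F + 255.372 = 218.
F = (218 - 255.372) / (14/9) = -24.0.

-24.0°F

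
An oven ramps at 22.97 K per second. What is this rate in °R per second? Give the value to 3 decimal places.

The quantity depends on a temperature interval, so only the ratio of degree sizes applies; the offset between the scales is irrelevant.
A change of 1 K is a change of 1.8°R, so 22.97 × 1.8 = 41.346.

41.346 °R/second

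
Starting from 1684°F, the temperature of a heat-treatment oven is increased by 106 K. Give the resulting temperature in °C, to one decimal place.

Initial temperature in Celsius: (1684 - 32) × 5/9 = 917.7778°C.
The 106 K change is an interval; Kelvin and Celsius degrees are the same size, so ΔC = +106°C.
Final Celsius temperature: 917.7778 + 106.0000 = 1023.7778°C.

1023.8°C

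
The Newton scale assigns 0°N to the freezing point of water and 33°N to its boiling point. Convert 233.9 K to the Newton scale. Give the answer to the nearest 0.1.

-13.0°N

First in Celsius: 233.9 - 273.15 = -39.2500°C.
Linearly onto the Newton scale: 0 + (-39.2500 / 100) × (33 - 0) = -13.0°N.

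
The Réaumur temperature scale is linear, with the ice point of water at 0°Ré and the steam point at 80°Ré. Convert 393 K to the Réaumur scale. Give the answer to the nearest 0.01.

95.88°Ré

First in Celsius: 393 - 273.15 = 119.8500°C.
Linearly onto the Réaumur scale: 0 + (119.8500 / 100) × (80 - 0) = 95.88°Ré.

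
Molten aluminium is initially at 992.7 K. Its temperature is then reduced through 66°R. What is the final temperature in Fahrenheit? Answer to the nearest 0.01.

1261.19°F

Initial temperature in Celsius: 992.7 - 273.15 = 719.5500°C.
The 66°R change is an interval, so only the factor 5/9 applies: -66 × 5/9 = -36.6667°C.
Final Celsius temperature: 719.5500 - 36.6667 = 682.8833°C.
In Fahrenheit: 682.8833 × 1.8 + 32 = 1261.19°F.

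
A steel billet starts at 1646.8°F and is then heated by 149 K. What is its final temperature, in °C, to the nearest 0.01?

1046.11°C

Initial temperature in Celsius: (1646.8 - 32) × 5/9 = 897.1111°C.
The 149 K change is an interval; Kelvin and Celsius degrees are the same size, so ΔC = +149°C.
Final Celsius temperature: 897.1111 + 149.0000 = 1046.1111°C.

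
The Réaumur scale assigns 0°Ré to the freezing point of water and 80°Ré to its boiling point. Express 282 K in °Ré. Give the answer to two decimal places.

First in Celsius: 282 - 273.15 = 8.8500°C.
Linearly onto the Réaumur scale: 0 + (8.8500 / 100) × (80 - 0) = 7.08°Ré.

7.08°Ré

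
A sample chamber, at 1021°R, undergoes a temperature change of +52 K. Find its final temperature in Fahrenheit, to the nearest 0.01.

654.93°F

Initial temperature in Celsius: (1021 - 491.67) × 5/9 = 294.0722°C.
The 52 K change is an interval; Kelvin and Celsius degrees are the same size, so ΔC = +52°C.
Final Celsius temperature: 294.0722 + 52.0000 = 346.0722°C.
In Fahrenheit: 346.0722 × 1.8 + 32 = 654.93°F.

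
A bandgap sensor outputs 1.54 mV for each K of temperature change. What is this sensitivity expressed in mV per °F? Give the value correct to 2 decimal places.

The quantity depends on a temperature interval, so only the ratio of degree sizes applies; the offset between the scales is irrelevant.
A change of 1°F is a change of 5/9 K, so per °F the value is 1.54 × 5/9 = 0.86.

0.86 mV per °F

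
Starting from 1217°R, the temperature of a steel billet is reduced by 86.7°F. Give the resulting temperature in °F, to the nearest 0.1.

670.6°F

Initial temperature in Celsius: (1217 - 491.67) × 5/9 = 402.9611°C.
The 86.7°F change is an interval, so only the factor 5/9 applies: -86.7 × 5/9 = -48.1667°C.
Final Celsius temperature: 402.9611 - 48.1667 = 354.7944°C.
In Fahrenheit: 354.7944 × 1.8 + 32 = 670.6°F.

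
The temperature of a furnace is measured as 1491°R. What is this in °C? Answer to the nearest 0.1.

555.2°C

In Celsius: (1491 - 491.67) × 5/9 = 555.1833°C.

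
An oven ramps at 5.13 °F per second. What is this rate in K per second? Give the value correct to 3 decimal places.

The quantity depends on a temperature interval, so only the ratio of degree sizes applies; the offset between the scales is irrelevant.
A change of 1°F is a change of 5/9 K, so 5.13 × 5/9 = 2.850.

2.850 K/second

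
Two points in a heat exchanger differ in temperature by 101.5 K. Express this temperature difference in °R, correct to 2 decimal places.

For a temperature interval the offset drops out; only the factor 1.8 applies.
101.5 × 1.8 = 182.70.

182.70°R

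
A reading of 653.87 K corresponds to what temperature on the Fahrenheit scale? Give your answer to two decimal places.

717.30°F

In Celsius: 653.87 - 273.15 = 380.7200°C.
In Fahrenheit: 380.7200 × 1.8 + 32 = 717.30°F.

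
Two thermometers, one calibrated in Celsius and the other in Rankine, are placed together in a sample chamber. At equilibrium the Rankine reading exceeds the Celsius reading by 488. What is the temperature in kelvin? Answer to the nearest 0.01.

Let x be the Celsius reading; then the Rankine reading is 1.8·x + 491.67.
(1.8·x + 491.67) - x = 488  ⇒  (0.8)·x = -3.67  ⇒  x = -4.5875°C.
In kelvin: -4.5875 + 273.15 = 268.56 K.

268.56 K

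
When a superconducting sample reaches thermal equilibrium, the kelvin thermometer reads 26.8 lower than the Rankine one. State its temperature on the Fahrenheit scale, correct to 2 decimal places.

Let x be the Rankine reading; then the kelvin reading is 5/9·x.
(5/9·x) - x = -26.8  ⇒  (-4/9)·x = -26.8  ⇒  x = 60.3000°R.
In Celsius: (60.3 - 491.67) × 5/9 = -239.6500°C.
In Fahrenheit: -239.6500 × 1.8 + 32 = -399.37°F.

-399.37°F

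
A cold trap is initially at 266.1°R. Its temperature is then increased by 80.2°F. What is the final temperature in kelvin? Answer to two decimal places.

192.39 K

Initial temperature in Celsius: (266.1 - 491.67) × 5/9 = -125.3167°C.
The 80.2°F change is an interval, so only the factor 5/9 applies: +80.2 × 5/9 = +44.5556°C.
Final Celsius temperature: -125.3167 + 44.5556 = -80.7611°C.
In kelvin: -80.7611 + 273.15 = 192.39 K.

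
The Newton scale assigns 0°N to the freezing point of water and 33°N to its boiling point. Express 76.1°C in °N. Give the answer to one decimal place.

25.1°N

Linearly onto the Newton scale: 0 + (76.1000 / 100) × (33 - 0) = 25.1°N.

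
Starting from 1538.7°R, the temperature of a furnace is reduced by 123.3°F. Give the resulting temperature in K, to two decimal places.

786.33 K

Initial temperature in Celsius: (1538.7 - 491.67) × 5/9 = 581.6833°C.
The 123.3°F change is an interval, so only the factor 5/9 applies: -123.3 × 5/9 = -68.5000°C.
Final Celsius temperature: 581.6833 - 68.5000 = 513.1833°C.
In kelvin: 513.1833 + 273.15 = 786.33 K.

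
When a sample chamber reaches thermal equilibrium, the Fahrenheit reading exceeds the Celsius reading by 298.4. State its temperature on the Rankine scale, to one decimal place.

1091.1°R

Let x be the Celsius reading; then the Fahrenheit reading is 1.8·x + 32.
(1.8·x + 32) - x = 298.4  ⇒  (0.8)·x = 266.4  ⇒  x = 333.0000°C.
In Rankine: 333.0000 × 1.8 + 491.67 = 1091.1°R.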